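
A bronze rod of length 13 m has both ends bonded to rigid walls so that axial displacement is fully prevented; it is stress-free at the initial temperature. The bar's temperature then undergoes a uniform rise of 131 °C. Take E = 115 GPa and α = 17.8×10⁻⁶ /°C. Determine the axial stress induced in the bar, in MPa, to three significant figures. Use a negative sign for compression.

Free thermal expansion αLΔT = 17.8e-6 · 13000 · 131 = 30.31 mm.
The walls impose strain ε = −(30.31)/13000 = -2.3318e-03; σ = Eε = 115000 · -2.3318e-03 = -268.2 MPa.

-268 MPa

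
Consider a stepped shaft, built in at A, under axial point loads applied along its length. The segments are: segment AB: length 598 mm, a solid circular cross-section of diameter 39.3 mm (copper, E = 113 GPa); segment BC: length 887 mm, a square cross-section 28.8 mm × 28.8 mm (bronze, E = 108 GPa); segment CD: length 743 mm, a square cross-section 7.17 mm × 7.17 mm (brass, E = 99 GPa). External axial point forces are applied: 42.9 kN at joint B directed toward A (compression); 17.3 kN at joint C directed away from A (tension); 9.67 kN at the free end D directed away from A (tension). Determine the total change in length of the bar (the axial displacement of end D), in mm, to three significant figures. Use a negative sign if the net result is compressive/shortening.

1.61 mm

Internal axial forces (sectioning from the free end, tension +): N_CD = 9.67 kN, N_BC = 26.97 kN, N_AB = -15.93 kN.
A_AB = 1213 mm².
A_BC = 829.4 mm².
A_CD = 51.41 mm².
δ_AB = -15930·598/(1213·113000) = -0.0695 mm
δ_BC = 26970·887/(829.4·108000) = 0.2671 mm
δ_CD = 9670·743/(51.41·99000) = 1.412 mm
δ = Σδ_i = 1.609 mm.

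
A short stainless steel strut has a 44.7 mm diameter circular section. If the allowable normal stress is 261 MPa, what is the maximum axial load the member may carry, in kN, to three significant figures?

410 kN

A = 1569 mm².
P_max = σ_allow · A = 261 · 1569 = 409600 N = 409.6 kN.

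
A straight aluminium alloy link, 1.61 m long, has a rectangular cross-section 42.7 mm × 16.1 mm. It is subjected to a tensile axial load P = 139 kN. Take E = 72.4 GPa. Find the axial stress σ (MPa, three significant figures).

A = 687.5 mm².
σ = N/A = 139000/687.5 = 202.2 MPa.

202 MPa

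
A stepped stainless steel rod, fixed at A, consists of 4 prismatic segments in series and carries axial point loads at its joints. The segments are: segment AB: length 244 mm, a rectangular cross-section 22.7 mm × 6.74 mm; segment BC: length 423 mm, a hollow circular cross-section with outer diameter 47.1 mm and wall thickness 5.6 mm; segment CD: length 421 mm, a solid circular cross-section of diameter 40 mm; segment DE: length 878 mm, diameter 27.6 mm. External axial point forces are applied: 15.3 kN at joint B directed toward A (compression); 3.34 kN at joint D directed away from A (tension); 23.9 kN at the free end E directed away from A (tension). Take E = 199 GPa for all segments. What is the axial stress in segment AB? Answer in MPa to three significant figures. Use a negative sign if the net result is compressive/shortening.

78.0 MPa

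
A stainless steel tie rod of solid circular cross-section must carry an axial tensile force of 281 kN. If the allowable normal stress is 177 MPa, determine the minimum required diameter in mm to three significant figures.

45.0 mm

Required area A ≥ P/σ_allow = 281000/177 = 1588 mm².
For a solid circular section, d ≥ √(4A/π) = 44.96 mm.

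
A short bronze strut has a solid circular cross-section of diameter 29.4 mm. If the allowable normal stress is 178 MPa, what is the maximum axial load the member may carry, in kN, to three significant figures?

121 kN

A = 678.9 mm².
P_max = σ_allow · A = 178 · 678.9 = 120800 N = 120.8 kN.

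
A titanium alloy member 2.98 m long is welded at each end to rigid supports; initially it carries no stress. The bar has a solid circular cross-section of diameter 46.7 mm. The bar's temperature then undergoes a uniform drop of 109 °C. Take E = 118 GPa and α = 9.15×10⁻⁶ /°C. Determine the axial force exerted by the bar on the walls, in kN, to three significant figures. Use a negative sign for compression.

202 kN

Free thermal expansion αLΔT = 9.15e-6 · 2980 · -109 = -2.972 mm.
The walls impose strain ε = −(-2.972)/2980 = 9.9735e-04; σ = Eε = 118000 · 9.9735e-04 = 117.7 MPa.
Wall reaction R = σ·A = 117.7·1713 = 201600 N = 201.6 kN.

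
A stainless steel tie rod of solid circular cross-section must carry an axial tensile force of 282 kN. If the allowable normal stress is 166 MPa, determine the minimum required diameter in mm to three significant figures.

Required area A ≥ P/σ_allow = 282000/166 = 1699 mm².
For a solid circular section, d ≥ √(4A/π) = 46.51 mm.

46.5 mm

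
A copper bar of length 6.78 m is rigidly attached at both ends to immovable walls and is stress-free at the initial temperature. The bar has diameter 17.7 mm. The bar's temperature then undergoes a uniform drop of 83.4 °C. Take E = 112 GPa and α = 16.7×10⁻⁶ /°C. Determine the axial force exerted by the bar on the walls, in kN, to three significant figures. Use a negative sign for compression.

Free thermal expansion αLΔT = 16.7e-6 · 6780 · -83.4 = -9.443 mm.
The walls impose strain ε = −(-9.443)/6780 = 1.3928e-03; σ = Eε = 112000 · 1.3928e-03 = 156 MPa.
Wall reaction R = σ·A = 156·246.1 = 38380 N = 38.38 kN.

38.4 kN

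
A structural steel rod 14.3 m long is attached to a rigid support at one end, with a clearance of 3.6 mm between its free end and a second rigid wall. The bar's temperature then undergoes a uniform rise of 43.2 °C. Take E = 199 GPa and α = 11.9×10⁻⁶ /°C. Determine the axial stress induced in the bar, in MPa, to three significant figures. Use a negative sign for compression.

Free thermal expansion αLΔT = 11.9e-6 · 14300 · 43.2 = 7.351 mm.
The walls engage after the gap closes; constrained expansion = 7.351 − 3.6 = 3.751 mm.
The walls impose strain ε = −(3.751)/14300 = -2.6233e-04; σ = Eε = 199000 · -2.6233e-04 = -52.2 MPa.

-52.2 MPa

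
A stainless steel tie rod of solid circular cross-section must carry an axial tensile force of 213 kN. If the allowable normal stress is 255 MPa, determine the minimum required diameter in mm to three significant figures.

Required area A ≥ P/σ_allow = 213000/255 = 835.3 mm².
For a solid circular section, d ≥ √(4A/π) = 32.61 mm.

32.6 mm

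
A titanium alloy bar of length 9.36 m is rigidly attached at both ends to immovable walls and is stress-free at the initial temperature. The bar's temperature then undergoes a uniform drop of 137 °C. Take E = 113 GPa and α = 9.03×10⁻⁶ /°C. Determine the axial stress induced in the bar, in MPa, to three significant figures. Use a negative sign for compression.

140 MPa

Free thermal expansion αLΔT = 9.03e-6 · 9360 · -137 = -11.58 mm.
The walls impose strain ε = −(-11.58)/9360 = 1.2371e-03; σ = Eε = 113000 · 1.2371e-03 = 139.8 MPa.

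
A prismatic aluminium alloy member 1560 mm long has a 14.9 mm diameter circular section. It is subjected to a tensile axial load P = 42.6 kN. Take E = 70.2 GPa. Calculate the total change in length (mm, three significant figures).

5.43 mm

A = 174.4 mm².
δ_mech = NL/(AE) = 42600·1560/(174.4·70200) = 5.429 mm.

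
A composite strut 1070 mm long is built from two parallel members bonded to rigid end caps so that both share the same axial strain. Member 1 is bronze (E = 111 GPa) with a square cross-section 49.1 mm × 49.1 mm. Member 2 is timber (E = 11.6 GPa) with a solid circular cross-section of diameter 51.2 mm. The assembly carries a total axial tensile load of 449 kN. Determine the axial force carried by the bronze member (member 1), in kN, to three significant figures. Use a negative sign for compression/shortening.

412 kN

A_1 = 2411 mm².
A_2 = 2059 mm².
Equal strain + equilibrium ⇒ each member carries load in proportion to AE: A₁E₁ = 267600000 N, A₂E₂ = 23880000 N, ΣAE = 291500000 N.
F₁ = P·A₁E₁/ΣAE = 449000·267600000/291500000 = 412200 N.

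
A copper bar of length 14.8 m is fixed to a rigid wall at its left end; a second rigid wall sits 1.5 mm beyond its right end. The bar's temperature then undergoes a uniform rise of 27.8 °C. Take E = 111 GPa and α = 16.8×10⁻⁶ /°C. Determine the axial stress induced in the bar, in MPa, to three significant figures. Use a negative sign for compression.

-40.6 MPa

Free thermal expansion αLΔT = 16.8e-6 · 14800 · 27.8 = 6.912 mm.
The walls engage after the gap closes; constrained expansion = 6.912 − 1.5 = 5.412 mm.
The walls impose strain ε = −(5.412)/14800 = -3.6569e-04; σ = Eε = 111000 · -3.6569e-04 = -40.59 MPa.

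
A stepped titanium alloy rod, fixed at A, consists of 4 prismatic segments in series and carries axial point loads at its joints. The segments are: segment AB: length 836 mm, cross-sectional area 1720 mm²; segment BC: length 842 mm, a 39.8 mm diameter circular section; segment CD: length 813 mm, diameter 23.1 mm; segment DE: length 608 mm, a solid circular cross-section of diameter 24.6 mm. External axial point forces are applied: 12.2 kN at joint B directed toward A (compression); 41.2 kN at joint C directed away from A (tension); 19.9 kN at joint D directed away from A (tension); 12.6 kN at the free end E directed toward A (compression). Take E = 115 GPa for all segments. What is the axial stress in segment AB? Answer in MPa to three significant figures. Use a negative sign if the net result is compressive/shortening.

Internal axial forces (sectioning from the free end, tension +): N_DE = -12.6 kN, N_CD = 7.3 kN, N_BC = 48.5 kN, N_AB = 36.3 kN.
σ_AB = N_AB/A_AB = 36300/1720 = 21.1 MPa.

21.1 MPa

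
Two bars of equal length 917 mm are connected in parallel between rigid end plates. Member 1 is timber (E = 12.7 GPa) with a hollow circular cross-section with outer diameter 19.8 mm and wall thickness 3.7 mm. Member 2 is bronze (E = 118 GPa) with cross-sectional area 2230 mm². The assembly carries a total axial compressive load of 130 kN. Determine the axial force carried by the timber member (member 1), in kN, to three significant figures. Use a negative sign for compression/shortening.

-1.16 kN

A_1 = 187.1 mm².
Equal strain + equilibrium ⇒ each member carries load in proportion to AE: A₁E₁ = 2377000 N, A₂E₂ = 263100000 N, ΣAE = 265500000 N.
F₁ = P·A₁E₁/ΣAE = -130000·2377000/265500000 = -1164 N.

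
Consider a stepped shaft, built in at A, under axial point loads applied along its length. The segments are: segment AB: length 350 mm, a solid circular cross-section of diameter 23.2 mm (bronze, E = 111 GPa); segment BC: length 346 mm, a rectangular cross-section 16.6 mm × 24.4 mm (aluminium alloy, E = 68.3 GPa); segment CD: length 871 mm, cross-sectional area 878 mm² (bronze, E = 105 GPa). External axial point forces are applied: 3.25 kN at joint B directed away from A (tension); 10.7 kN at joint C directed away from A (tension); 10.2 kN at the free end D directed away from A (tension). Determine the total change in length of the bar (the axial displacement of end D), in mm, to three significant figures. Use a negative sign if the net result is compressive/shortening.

Internal axial forces (sectioning from the free end, tension +): N_CD = 10.2 kN, N_BC = 20.9 kN, N_AB = 24.15 kN.
A_AB = 422.7 mm².
A_BC = 405 mm².
δ_AB = 24150·350/(422.7·111000) = 0.1801 mm
δ_BC = 20900·346/(405·68300) = 0.2614 mm
δ_CD = 10200·871/(878·105000) = 0.09637 mm
δ = Σδ_i = 0.5379 mm.

0.538 mm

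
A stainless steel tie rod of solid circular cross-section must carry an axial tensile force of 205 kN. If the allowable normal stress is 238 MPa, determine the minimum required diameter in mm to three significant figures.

Required area A ≥ P/σ_allow = 205000/238 = 861.3 mm².
For a solid circular section, d ≥ √(4A/π) = 33.12 mm.

33.1 mm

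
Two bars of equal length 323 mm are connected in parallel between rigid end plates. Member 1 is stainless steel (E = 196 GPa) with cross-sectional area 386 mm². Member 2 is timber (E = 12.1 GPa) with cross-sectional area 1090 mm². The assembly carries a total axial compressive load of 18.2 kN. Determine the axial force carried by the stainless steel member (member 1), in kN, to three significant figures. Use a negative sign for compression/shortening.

-15.5 kN

Equal strain + equilibrium ⇒ each member carries load in proportion to AE: A₁E₁ = 75660000 N, A₂E₂ = 13190000 N, ΣAE = 88840000 N.
F₁ = P·A₁E₁/ΣAE = -18200·75660000/88840000 = -15500 N.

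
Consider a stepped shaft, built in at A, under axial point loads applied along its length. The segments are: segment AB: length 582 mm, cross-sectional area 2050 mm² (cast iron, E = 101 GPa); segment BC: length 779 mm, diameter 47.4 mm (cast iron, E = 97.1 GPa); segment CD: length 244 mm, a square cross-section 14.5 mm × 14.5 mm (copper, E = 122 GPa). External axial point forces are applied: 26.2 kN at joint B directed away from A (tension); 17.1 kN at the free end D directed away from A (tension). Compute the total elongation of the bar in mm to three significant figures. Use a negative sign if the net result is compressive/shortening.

Internal axial forces (sectioning from the free end, tension +): N_CD = 17.1 kN, N_BC = 17.1 kN, N_AB = 43.3 kN.
A_BC = 1765 mm².
A_CD = 210.2 mm².
δ_AB = 43300·582/(2050·101000) = 0.1217 mm
δ_BC = 17100·779/(1765·97100) = 0.07774 mm
δ_CD = 17100·244/(210.2·122000) = 0.1627 mm
δ = Σδ_i = 0.3621 mm.

0.362 mm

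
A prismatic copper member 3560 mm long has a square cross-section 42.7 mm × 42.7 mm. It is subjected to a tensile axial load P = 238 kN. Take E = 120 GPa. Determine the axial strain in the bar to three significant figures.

A = 1823 mm².
σ = N/A = 130.5 MPa; ε = σ/E = 130.5/120000 = 1.088e-03.

0.00109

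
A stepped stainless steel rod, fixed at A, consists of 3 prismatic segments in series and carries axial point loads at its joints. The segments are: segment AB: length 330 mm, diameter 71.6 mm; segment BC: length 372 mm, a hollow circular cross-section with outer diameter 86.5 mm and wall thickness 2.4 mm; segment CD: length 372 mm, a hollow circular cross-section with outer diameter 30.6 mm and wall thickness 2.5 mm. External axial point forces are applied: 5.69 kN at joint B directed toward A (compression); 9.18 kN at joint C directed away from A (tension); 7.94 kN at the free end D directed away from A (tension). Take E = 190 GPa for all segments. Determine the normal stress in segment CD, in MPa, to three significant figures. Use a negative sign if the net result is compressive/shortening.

Internal axial forces (sectioning from the free end, tension +): N_CD = 7.94 kN, N_BC = 17.12 kN, N_AB = 11.43 kN.
A_CD = 220.7 mm².
σ_CD = N_CD/A_CD = 7940/220.7 = 35.98 MPa.

36.0 MPa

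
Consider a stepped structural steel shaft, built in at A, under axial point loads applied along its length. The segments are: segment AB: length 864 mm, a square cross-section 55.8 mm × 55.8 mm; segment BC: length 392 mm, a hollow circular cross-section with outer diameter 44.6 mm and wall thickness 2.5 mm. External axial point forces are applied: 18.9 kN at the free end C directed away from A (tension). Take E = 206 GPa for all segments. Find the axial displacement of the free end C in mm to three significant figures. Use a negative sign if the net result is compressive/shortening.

0.134 mm

Internal axial forces (sectioning from the free end, tension +): N_BC = 18.9 kN, N_AB = 18.9 kN.
A_AB = 3114 mm².
A_BC = 330.7 mm².
δ_AB = 18900·864/(3114·206000) = 0.02546 mm
δ_BC = 18900·392/(330.7·206000) = 0.1088 mm
δ = Σδ_i = 0.1342 mm.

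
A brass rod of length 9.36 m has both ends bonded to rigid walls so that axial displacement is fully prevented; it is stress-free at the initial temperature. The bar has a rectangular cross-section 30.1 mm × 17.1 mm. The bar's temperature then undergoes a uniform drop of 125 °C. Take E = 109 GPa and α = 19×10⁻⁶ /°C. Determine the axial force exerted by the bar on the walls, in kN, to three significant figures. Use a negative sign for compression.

Free thermal expansion αLΔT = 19e-6 · 9360 · -125 = -22.23 mm.
The walls impose strain ε = −(-22.23)/9360 = 2.3750e-03; σ = Eε = 109000 · 2.3750e-03 = 258.9 MPa.
Wall reaction R = σ·A = 258.9·514.7 = 133200 N = 133.2 kN.

133 kN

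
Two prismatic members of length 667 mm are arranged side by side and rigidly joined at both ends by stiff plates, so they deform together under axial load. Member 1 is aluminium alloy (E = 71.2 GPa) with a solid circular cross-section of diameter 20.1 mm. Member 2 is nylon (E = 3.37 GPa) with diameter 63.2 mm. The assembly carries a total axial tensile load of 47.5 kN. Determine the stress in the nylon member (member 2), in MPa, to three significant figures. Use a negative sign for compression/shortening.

4.83 MPa

A_1 = 317.3 mm².
A_2 = 3137 mm².
Equal strain + equilibrium ⇒ each member carries load in proportion to AE: A₁E₁ = 22590000 N, A₂E₂ = 10570000 N, ΣAE = 33160000 N.
σ₂ = P·E₂/ΣAE = 47500·3370/33160000 = 4.827 MPa.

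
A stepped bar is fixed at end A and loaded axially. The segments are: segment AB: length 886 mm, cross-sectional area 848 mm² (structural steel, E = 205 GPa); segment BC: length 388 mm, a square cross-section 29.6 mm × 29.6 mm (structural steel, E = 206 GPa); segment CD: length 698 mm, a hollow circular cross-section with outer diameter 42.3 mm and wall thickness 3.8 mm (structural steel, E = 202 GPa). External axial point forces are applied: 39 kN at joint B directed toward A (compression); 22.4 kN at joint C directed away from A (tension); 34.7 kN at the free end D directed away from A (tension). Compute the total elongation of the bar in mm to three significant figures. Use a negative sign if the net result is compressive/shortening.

0.476 mm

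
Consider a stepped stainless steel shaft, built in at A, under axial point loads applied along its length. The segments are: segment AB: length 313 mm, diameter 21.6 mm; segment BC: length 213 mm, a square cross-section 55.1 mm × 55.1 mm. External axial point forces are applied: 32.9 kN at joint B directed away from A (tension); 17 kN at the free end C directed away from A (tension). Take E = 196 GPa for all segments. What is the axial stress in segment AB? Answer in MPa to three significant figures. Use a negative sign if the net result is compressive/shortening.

136 MPa

Internal axial forces (sectioning from the free end, tension +): N_BC = 17 kN, N_AB = 49.9 kN.
A_AB = 366.4 mm².
σ_AB = N_AB/A_AB = 49900/366.4 = 136.2 MPa.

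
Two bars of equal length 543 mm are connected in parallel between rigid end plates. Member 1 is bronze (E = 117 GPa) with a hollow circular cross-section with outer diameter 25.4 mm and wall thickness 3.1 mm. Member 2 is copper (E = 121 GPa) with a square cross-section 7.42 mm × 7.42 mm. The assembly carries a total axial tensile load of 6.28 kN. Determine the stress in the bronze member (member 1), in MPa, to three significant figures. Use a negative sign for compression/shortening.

22.9 MPa

A_1 = 217.2 mm².
A_2 = 55.06 mm².
Equal strain + equilibrium ⇒ each member carries load in proportion to AE: A₁E₁ = 25410000 N, A₂E₂ = 6662000 N, ΣAE = 32070000 N.
σ₁ = P·E₁/ΣAE = 6280·117000/32070000 = 22.91 MPa.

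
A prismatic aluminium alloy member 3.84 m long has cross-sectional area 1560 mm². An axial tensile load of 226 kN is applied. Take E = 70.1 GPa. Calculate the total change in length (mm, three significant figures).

δ_mech = NL/(AE) = 226000·3840/(1560·70100) = 7.936 mm.

7.94 mm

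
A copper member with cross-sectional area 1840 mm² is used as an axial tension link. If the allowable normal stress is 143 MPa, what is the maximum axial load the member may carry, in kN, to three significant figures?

263 kN

P_max = σ_allow · A = 143 · 1840 = 263100 N = 263.1 kN.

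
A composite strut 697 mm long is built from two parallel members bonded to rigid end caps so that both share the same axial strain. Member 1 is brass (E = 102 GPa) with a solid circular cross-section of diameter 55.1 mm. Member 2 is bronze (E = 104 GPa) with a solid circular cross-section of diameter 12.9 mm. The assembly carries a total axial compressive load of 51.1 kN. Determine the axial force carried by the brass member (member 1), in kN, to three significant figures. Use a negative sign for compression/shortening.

-48.4 kN

A_1 = 2384 mm².
A_2 = 130.7 mm².
Equal strain + equilibrium ⇒ each member carries load in proportion to AE: A₁E₁ = 243200000 N, A₂E₂ = 13590000 N, ΣAE = 256800000 N.
F₁ = P·A₁E₁/ΣAE = -51100·243200000/256800000 = -48400 N.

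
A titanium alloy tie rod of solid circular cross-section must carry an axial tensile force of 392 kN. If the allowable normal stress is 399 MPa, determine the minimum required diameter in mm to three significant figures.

35.4 mm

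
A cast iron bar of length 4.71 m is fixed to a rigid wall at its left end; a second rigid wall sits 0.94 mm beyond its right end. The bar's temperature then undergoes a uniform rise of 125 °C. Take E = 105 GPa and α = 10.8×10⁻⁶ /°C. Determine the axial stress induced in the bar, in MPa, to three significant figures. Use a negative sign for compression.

Free thermal expansion αLΔT = 10.8e-6 · 4710 · 125 = 6.359 mm.
The walls engage after the gap closes; constrained expansion = 6.359 − 0.94 = 5.418 mm.
The walls impose strain ε = −(5.418)/4710 = -1.1504e-03; σ = Eε = 105000 · -1.1504e-03 = -120.8 MPa.

-121 MPa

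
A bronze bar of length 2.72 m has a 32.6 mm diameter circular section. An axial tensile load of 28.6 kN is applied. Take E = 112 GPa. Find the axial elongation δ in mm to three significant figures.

A = 834.7 mm².
δ_mech = NL/(AE) = 28600·2720/(834.7·112000) = 0.8321 mm.

0.832 mm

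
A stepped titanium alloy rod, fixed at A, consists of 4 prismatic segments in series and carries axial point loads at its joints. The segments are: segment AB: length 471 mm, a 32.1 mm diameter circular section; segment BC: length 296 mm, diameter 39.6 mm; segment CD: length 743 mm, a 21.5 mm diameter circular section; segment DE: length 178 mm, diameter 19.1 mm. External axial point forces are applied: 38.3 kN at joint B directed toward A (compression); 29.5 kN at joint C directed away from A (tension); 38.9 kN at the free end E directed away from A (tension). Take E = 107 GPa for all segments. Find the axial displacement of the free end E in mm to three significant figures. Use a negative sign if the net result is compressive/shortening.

Internal axial forces (sectioning from the free end, tension +): N_DE = 38.9 kN, N_CD = 38.9 kN, N_BC = 68.4 kN, N_AB = 30.1 kN.
A_AB = 809.3 mm².
A_BC = 1232 mm².
A_CD = 363.1 mm².
A_DE = 286.5 mm².
δ_AB = 30100·471/(809.3·107000) = 0.1637 mm
δ_BC = 68400·296/(1232·107000) = 0.1536 mm
δ_CD = 38900·743/(363.1·107000) = 0.744 mm
δ_DE = 38900·178/(286.5·107000) = 0.2259 mm
δ = Σδ_i = 1.287 mm.

1.29 mm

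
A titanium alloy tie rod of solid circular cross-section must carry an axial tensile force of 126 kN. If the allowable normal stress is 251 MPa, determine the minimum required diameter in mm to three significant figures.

Required area A ≥ P/σ_allow = 126000/251 = 502 mm².
For a solid circular section, d ≥ √(4A/π) = 25.28 mm.

25.3 mm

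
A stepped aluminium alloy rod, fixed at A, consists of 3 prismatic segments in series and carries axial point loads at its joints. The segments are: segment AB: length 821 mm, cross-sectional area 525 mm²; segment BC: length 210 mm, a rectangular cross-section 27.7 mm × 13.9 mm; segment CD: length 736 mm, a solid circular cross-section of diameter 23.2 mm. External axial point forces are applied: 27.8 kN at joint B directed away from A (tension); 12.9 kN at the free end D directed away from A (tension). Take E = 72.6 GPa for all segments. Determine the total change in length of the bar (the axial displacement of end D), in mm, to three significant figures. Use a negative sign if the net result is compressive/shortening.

1.28 mm

Internal axial forces (sectioning from the free end, tension +): N_CD = 12.9 kN, N_BC = 12.9 kN, N_AB = 40.7 kN.
A_BC = 385 mm².
A_CD = 422.7 mm².
δ_AB = 40700·821/(525·72600) = 0.8767 mm
δ_BC = 12900·210/(385·72600) = 0.09691 mm
δ_CD = 12900·736/(422.7·72600) = 0.3094 mm
δ = Σδ_i = 1.283 mm.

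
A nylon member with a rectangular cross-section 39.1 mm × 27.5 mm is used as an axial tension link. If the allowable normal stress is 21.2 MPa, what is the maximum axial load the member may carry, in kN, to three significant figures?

A = 1075 mm².
P_max = σ_allow · A = 21.2 · 1075 = 22800 N = 22.8 kN.

22.8 kN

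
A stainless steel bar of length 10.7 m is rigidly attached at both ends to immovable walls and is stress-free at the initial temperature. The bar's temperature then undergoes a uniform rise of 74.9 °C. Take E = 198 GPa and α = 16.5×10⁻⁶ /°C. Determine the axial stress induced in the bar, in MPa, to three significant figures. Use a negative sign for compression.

-245 MPa

Free thermal expansion αLΔT = 16.5e-6 · 10700 · 74.9 = 13.22 mm.
The walls impose strain ε = −(13.22)/10700 = -1.2358e-03; σ = Eε = 198000 · -1.2358e-03 = -244.7 MPa.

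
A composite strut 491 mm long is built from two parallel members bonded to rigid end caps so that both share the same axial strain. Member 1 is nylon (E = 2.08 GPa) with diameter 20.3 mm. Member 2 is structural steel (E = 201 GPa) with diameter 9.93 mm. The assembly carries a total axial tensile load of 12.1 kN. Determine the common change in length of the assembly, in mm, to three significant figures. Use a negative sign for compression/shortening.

0.366 mm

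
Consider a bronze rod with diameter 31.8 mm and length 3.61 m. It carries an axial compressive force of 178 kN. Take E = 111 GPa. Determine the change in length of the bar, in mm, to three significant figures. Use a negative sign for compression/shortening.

A = 794.2 mm².
δ_mech = NL/(AE) = -178000·3610/(794.2·111000) = -7.289 mm.

-7.29 mm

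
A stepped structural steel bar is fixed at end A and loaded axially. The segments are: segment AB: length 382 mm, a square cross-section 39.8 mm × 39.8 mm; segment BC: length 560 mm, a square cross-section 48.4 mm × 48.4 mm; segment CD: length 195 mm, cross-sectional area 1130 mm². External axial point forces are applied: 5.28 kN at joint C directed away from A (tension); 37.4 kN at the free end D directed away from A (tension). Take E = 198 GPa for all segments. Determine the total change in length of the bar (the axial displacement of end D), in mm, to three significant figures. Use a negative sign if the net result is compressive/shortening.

Internal axial forces (sectioning from the free end, tension +): N_CD = 37.4 kN, N_BC = 42.68 kN, N_AB = 42.68 kN.
A_AB = 1584 mm².
A_BC = 2343 mm².
δ_AB = 42680·382/(1584·198000) = 0.05198 mm
δ_BC = 42680·560/(2343·198000) = 0.05153 mm
δ_CD = 37400·195/(1130·198000) = 0.0326 mm
δ = Σδ_i = 0.1361 mm.

0.136 mm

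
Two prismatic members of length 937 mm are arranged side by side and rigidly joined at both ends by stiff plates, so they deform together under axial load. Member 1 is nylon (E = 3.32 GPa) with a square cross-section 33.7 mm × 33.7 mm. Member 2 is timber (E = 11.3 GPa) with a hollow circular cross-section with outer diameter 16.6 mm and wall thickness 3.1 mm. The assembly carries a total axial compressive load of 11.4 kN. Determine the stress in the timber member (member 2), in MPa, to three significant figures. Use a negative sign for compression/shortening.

-24.5 MPa

A_1 = 1136 mm².
A_2 = 131.5 mm².
Equal strain + equilibrium ⇒ each member carries load in proportion to AE: A₁E₁ = 3770000 N, A₂E₂ = 1486000 N, ΣAE = 5256000 N.
σ₂ = P·E₂/ΣAE = -11400·11300/5256000 = -24.51 MPa.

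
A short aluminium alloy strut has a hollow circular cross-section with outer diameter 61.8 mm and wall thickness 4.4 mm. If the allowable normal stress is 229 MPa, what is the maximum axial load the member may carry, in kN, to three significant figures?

A = 793.4 mm².
P_max = σ_allow · A = 229 · 793.4 = 181700 N = 181.7 kN.

182 kN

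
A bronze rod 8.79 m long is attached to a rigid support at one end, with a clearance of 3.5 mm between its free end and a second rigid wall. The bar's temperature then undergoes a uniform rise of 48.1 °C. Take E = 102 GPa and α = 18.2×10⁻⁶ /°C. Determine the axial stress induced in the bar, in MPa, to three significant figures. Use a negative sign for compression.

-48.7 MPa

Free thermal expansion αLΔT = 18.2e-6 · 8790 · 48.1 = 7.695 mm.
The walls engage after the gap closes; constrained expansion = 7.695 − 3.5 = 4.195 mm.
The walls impose strain ε = −(4.195)/8790 = -4.7724e-04; σ = Eε = 102000 · -4.7724e-04 = -48.68 MPa.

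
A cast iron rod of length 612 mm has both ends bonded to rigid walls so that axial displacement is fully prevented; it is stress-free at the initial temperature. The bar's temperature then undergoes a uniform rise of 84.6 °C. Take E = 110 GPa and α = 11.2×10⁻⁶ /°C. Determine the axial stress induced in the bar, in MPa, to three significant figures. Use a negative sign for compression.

Free thermal expansion αLΔT = 11.2e-6 · 612 · 84.6 = 0.5799 mm.
The walls impose strain ε = −(0.5799)/612 = -9.4752e-04; σ = Eε = 110000 · -9.4752e-04 = -104.2 MPa.

-104 MPa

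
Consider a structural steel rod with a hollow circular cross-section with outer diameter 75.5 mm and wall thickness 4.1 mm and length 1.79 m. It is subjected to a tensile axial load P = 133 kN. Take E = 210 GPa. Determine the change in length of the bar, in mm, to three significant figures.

1.23 mm

A = 919.7 mm².
δ_mech = NL/(AE) = 133000·1790/(919.7·210000) = 1.233 mm.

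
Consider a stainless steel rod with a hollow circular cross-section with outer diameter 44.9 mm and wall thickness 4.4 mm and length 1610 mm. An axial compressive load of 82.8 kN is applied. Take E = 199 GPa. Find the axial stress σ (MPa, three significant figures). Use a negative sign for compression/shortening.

A = 559.8 mm².
σ = N/A = -82800/559.8 = -147.9 MPa.

-148 MPa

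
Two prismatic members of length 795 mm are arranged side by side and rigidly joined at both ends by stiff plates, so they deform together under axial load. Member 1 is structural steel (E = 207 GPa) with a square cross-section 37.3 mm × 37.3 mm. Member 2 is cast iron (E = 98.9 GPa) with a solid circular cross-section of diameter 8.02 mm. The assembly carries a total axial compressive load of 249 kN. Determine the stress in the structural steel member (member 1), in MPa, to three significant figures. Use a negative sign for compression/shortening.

-176 MPa

A_1 = 1391 mm².
A_2 = 50.52 mm².
Equal strain + equilibrium ⇒ each member carries load in proportion to AE: A₁E₁ = 288000000 N, A₂E₂ = 4996000 N, ΣAE = 293000000 N.
σ₁ = P·E₁/ΣAE = -249000·207000/293000000 = -175.9 MPa.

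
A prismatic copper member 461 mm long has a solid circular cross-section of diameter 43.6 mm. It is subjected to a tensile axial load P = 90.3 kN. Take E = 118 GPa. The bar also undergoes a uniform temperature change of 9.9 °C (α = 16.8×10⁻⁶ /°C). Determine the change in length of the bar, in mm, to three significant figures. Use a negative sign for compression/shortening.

A = 1493 mm².
δ_mech = NL/(AE) = 90300·461/(1493·118000) = 0.2363 mm.
δ_thermal = αLΔT = 16.8e-6·461·9.9 = 0.07667 mm.
δ = δ_mech + δ_thermal = 0.313 mm.

0.313 mm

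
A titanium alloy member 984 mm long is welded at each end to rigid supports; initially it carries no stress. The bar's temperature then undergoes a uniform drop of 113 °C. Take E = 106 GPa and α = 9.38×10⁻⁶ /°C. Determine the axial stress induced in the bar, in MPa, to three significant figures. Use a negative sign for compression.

112 MPa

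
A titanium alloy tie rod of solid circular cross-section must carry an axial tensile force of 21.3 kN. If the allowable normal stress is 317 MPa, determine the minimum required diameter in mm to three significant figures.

9.25 mm

Required area A ≥ P/σ_allow = 21300/317 = 67.19 mm².
For a solid circular section, d ≥ √(4A/π) = 9.249 mm.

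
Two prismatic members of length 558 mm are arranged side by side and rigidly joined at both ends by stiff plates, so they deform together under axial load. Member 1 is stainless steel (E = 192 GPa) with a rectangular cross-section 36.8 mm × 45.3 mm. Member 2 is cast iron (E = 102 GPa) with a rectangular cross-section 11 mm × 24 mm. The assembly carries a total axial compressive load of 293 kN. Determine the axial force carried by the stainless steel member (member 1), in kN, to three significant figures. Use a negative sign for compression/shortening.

A_1 = 1667 mm².
A_2 = 264 mm².
Equal strain + equilibrium ⇒ each member carries load in proportion to AE: A₁E₁ = 320100000 N, A₂E₂ = 26930000 N, ΣAE = 347000000 N.
F₁ = P·A₁E₁/ΣAE = -293000·320100000/347000000 = -270300 N.

-270 kN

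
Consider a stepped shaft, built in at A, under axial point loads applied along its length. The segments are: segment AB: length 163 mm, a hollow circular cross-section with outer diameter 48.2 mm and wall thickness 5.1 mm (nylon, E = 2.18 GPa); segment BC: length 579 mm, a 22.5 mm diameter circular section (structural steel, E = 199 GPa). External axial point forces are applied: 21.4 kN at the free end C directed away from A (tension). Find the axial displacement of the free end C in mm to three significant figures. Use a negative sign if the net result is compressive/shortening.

2.47 mm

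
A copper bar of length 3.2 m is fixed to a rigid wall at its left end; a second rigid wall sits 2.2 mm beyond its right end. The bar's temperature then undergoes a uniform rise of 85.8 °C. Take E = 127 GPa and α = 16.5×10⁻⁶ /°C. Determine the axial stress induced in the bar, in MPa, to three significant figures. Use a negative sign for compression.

-92.5 MPa

Free thermal expansion αLΔT = 16.5e-6 · 3200 · 85.8 = 4.53 mm.
The walls engage after the gap closes; constrained expansion = 4.53 − 2.2 = 2.33 mm.
The walls impose strain ε = −(2.33)/3200 = -7.2820e-04; σ = Eε = 127000 · -7.2820e-04 = -92.48 MPa.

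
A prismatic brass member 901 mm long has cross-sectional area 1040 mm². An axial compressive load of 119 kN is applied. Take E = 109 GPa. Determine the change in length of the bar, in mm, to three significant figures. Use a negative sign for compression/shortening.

-0.946 mm

δ_mech = NL/(AE) = -119000·901/(1040·109000) = -0.9458 mm.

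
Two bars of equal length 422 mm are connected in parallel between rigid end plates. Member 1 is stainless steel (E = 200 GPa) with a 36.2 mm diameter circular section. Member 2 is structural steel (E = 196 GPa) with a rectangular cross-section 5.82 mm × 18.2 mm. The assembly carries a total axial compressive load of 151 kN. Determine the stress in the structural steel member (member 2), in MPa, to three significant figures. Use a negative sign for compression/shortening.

A_1 = 1029 mm².
A_2 = 105.9 mm².
Equal strain + equilibrium ⇒ each member carries load in proportion to AE: A₁E₁ = 205800000 N, A₂E₂ = 20760000 N, ΣAE = 226600000 N.
σ₂ = P·E₂/ΣAE = -151000·196000/226600000 = -130.6 MPa.

-131 MPa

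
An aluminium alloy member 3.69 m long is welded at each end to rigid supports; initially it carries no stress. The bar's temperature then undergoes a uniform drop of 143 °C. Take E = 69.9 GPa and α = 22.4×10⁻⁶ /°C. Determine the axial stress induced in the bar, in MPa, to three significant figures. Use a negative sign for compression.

224 MPa

Free thermal expansion αLΔT = 22.4e-6 · 3690 · -143 = -11.82 mm.
The walls impose strain ε = −(-11.82)/3690 = 3.2032e-03; σ = Eε = 69900 · 3.2032e-03 = 223.9 MPa.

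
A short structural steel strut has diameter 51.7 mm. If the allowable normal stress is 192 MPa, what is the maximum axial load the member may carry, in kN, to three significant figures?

403 kN

A = 2099 mm².
P_max = σ_allow · A = 192 · 2099 = 403100 N = 403.1 kN.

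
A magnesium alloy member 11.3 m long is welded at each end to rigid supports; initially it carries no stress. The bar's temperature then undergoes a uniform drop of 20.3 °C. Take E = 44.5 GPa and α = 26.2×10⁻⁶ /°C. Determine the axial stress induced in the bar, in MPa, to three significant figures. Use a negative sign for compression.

23.7 MPa

Free thermal expansion αLΔT = 26.2e-6 · 11300 · -20.3 = -6.01 mm.
The walls impose strain ε = −(-6.01)/11300 = 5.3186e-04; σ = Eε = 44500 · 5.3186e-04 = 23.67 MPa.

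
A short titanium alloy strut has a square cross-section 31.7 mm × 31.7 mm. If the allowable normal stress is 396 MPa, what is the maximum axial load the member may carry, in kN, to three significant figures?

A = 1005 mm².
P_max = σ_allow · A = 396 · 1005 = 397900 N = 397.9 kN.

398 kN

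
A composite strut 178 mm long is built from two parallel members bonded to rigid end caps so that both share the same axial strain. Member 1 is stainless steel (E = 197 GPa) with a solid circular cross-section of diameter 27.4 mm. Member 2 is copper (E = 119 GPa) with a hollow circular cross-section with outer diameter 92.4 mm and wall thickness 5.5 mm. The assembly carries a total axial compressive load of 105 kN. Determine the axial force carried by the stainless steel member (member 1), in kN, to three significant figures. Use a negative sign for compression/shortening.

A_1 = 589.6 mm².
A_2 = 1502 mm².
Equal strain + equilibrium ⇒ each member carries load in proportion to AE: A₁E₁ = 116200000 N, A₂E₂ = 178700000 N, ΣAE = 294800000 N.
F₁ = P·A₁E₁/ΣAE = -105000·116200000/294800000 = -41370 N.

-41.4 kN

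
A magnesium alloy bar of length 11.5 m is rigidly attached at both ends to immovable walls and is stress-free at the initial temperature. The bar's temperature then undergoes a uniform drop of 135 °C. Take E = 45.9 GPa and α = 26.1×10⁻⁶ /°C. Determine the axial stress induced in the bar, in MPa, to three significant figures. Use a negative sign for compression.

162 MPa

Free thermal expansion αLΔT = 26.1e-6 · 11500 · -135 = -40.52 mm.
The walls impose strain ε = −(-40.52)/11500 = 3.5235e-03; σ = Eε = 45900 · 3.5235e-03 = 161.7 MPa.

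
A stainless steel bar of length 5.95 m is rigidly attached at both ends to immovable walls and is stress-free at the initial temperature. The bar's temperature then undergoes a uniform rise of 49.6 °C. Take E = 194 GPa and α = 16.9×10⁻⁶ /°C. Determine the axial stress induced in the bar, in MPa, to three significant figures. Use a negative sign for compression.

-163 MPa

Free thermal expansion αLΔT = 16.9e-6 · 5950 · 49.6 = 4.988 mm.
The walls impose strain ε = −(4.988)/5950 = -8.3824e-04; σ = Eε = 194000 · -8.3824e-04 = -162.6 MPa.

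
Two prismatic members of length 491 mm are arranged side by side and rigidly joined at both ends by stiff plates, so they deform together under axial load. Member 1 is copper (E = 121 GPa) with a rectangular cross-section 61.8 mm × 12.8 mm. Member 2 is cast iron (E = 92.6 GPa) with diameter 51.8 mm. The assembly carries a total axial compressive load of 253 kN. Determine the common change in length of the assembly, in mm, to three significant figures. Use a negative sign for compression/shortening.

-0.427 mm

A_1 = 791 mm².
A_2 = 2107 mm².
Equal strain + equilibrium ⇒ each member carries load in proportion to AE: A₁E₁ = 95720000 N, A₂E₂ = 195100000 N, ΣAE = 290900000 N.
δ = PL/ΣAE = -253000·491/290900000 = -0.4271 mm.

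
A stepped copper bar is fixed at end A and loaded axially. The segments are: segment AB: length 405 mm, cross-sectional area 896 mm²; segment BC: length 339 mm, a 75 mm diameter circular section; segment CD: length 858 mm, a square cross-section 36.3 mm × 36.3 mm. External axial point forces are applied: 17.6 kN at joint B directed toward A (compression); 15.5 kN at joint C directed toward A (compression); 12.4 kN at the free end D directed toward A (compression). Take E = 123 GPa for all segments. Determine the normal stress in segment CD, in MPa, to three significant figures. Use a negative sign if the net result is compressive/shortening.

Internal axial forces (sectioning from the free end, tension +): N_CD = -12.4 kN, N_BC = -27.9 kN, N_AB = -45.5 kN.
A_CD = 1318 mm².
σ_CD = N_CD/A_CD = -12400/1318 = -9.41 MPa.

-9.41 MPa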